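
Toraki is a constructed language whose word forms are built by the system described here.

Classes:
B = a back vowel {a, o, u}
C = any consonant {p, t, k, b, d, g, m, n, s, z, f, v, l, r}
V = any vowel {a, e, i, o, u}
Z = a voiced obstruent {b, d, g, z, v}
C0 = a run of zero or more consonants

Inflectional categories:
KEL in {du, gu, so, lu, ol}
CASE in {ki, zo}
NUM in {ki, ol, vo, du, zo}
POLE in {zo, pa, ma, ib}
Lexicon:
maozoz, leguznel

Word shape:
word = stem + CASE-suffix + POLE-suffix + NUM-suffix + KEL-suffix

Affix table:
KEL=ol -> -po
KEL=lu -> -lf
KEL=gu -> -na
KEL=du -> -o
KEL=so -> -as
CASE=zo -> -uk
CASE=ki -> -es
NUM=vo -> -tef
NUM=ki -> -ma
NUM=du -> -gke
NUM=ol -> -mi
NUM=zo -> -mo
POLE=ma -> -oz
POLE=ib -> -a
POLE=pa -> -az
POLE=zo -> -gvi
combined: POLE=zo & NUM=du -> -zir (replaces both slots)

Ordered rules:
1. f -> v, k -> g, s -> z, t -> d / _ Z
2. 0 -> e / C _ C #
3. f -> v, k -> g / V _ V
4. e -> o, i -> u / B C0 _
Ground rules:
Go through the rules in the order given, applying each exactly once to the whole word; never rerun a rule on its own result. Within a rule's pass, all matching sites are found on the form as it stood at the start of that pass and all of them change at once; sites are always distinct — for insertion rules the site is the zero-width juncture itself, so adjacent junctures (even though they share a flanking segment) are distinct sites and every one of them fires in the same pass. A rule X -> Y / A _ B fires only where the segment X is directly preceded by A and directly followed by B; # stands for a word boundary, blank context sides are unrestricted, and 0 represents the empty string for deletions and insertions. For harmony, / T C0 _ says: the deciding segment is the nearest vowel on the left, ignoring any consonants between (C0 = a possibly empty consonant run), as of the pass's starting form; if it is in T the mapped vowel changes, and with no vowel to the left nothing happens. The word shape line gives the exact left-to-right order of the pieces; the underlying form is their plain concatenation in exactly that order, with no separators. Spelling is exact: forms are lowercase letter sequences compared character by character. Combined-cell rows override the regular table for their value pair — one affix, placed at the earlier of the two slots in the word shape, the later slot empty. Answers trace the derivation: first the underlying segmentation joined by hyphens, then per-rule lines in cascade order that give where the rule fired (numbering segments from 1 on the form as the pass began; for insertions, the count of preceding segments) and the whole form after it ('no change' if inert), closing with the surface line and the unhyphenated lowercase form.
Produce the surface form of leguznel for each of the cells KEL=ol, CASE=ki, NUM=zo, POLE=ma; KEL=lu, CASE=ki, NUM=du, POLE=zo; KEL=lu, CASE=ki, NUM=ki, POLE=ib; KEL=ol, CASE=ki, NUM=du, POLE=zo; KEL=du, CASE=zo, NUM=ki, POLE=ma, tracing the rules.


cell KEL=ol, CASE=ki, NUM=zo, POLE=ma:
underlying: leguznel-es-oz-mo-po
1. f -> v, k -> g, s -> z, t -> d / _ Z: no change
2. 0 -> e / C _ C #: no change
3. f -> v, k -> g / V _ V: no change
4. e -> o, i -> u / B C0 _: fires at position(s) 7: leguznolesozmopo
surface: leguznolesozmopo

cell KEL=lu, CASE=ki, NUM=du, POLE=zo:
underlying: leguznel-es-zir-lf
1. f -> v, k -> g, s -> z, t -> d / _ Z: fires at position(s) 10: leguznelezzirlf
2. 0 -> e / C _ C #: inserts after position(s) 14: leguznelezzirlef
3. f -> v, k -> g / V _ V: no change
4. e -> o, i -> u / B C0 _: fires at position(s) 7: leguznolezzirlef
surface: leguznolezzirlef

cell KEL=lu, CASE=ki, NUM=ki, POLE=ib:
underlying: leguznel-es-a-ma-lf
1. f -> v, k -> g, s -> z, t -> d / _ Z: no change
2. 0 -> e / C _ C #: inserts after position(s) 14: leguznelesamalef
3. f -> v, k -> g / V _ V: no change
4. e -> o, i -> u / B C0 _: fires at position(s) 7, 15: leguznolesamalof
surface: leguznolesamalof

cell KEL=ol, CASE=ki, NUM=du, POLE=zo:
underlying: leguznel-es-zir-po
1. f -> v, k -> g, s -> z, t -> d / _ Z: fires at position(s) 10: leguznelezzirpo
2. 0 -> e / C _ C #: no change
3. f -> v, k -> g / V _ V: no change
4. e -> o, i -> u / B C0 _: fires at position(s) 7: leguznolezzirpo
surface: leguznolezzirpo

cell KEL=du, CASE=zo, NUM=ki, POLE=ma:
underlying: leguznel-uk-oz-ma-o
1. f -> v, k -> g, s -> z, t -> d / _ Z: no change
2. 0 -> e / C _ C #: no change
3. f -> v, k -> g / V _ V: fires at position(s) 10: leguznelugozmao
4. e -> o, i -> u / B C0 _: fires at position(s) 7: leguznolugozmao
surface: leguznolugozmao


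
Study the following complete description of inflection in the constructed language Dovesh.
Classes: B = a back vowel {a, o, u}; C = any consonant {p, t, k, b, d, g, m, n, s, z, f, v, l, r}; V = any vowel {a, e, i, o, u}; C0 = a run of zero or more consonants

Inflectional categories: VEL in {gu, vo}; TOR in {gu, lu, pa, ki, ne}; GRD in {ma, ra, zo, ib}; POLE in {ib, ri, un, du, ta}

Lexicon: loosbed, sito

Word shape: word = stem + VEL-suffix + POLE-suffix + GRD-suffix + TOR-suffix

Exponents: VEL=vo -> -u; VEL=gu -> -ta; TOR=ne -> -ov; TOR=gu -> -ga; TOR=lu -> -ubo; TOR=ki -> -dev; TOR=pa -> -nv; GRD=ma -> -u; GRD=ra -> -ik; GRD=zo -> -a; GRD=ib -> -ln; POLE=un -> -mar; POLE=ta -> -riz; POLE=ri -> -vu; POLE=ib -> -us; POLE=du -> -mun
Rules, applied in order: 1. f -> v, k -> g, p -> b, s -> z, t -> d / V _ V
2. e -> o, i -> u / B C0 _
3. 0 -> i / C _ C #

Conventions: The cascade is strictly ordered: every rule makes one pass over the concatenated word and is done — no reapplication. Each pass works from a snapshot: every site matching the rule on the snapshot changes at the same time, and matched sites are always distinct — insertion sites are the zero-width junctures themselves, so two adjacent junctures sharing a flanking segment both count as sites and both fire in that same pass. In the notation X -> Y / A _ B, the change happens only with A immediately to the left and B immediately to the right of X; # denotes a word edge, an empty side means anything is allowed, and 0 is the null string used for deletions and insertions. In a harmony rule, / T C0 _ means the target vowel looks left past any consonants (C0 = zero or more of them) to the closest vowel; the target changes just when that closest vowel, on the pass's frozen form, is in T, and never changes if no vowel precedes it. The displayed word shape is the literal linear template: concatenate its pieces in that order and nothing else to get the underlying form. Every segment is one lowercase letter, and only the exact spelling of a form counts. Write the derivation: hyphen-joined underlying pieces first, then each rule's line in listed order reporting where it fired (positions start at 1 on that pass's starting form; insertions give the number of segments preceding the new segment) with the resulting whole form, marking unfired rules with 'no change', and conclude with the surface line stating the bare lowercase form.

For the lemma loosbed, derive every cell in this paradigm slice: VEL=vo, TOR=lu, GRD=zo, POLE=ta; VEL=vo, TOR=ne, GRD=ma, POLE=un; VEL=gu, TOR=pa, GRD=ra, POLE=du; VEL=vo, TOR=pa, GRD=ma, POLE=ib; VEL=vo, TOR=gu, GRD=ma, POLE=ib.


cell VEL=vo, TOR=lu, GRD=zo, POLE=ta:
underlying: loosbed-u-riz-a-ubo
1. f -> v, k -> g, p -> b, s -> z, t -> d / V _ V: no change
2. e -> o, i -> u / B C0 _: fires at position(s) 6, 10: loosboduruzaubo
3. 0 -> i / C _ C #: no change
surface: loosboduruzaubo

cell VEL=vo, TOR=ne, GRD=ma, POLE=un:
underlying: loosbed-u-mar-u-ov
1. f -> v, k -> g, p -> b, s -> z, t -> d / V _ V: no change
2. e -> o, i -> u / B C0 _: fires at position(s) 6: loosbodumaruov
3. 0 -> i / C _ C #: no change
surface: loosbodumaruov

cell VEL=gu, TOR=pa, GRD=ra, POLE=du:
underlying: loosbed-ta-mun-ik-nv
1. f -> v, k -> g, p -> b, s -> z, t -> d / V _ V: no change
2. e -> o, i -> u / B C0 _: fires at position(s) 6, 13: loosbodtamunuknv
3. 0 -> i / C _ C #: inserts after position(s) 15: loosbodtamunukniv
surface: loosbodtamunukniv

cell VEL=vo, TOR=pa, GRD=ma, POLE=ib:
underlying: loosbed-u-us-u-nv
1. f -> v, k -> g, p -> b, s -> z, t -> d / V _ V: fires at position(s) 10: loosbeduuzunv
2. e -> o, i -> u / B C0 _: fires at position(s) 6: loosboduuzunv
3. 0 -> i / C _ C #: inserts after position(s) 12: loosboduuzuniv
surface: loosboduuzuniv

cell VEL=vo, TOR=gu, GRD=ma, POLE=ib:
underlying: loosbed-u-us-u-ga
1. f -> v, k -> g, p -> b, s -> z, t -> d / V _ V: fires at position(s) 10: loosbeduuzuga
2. e -> o, i -> u / B C0 _: fires at position(s) 6: loosboduuzuga
3. 0 -> i / C _ C #: no change
surface: loosboduuzuga


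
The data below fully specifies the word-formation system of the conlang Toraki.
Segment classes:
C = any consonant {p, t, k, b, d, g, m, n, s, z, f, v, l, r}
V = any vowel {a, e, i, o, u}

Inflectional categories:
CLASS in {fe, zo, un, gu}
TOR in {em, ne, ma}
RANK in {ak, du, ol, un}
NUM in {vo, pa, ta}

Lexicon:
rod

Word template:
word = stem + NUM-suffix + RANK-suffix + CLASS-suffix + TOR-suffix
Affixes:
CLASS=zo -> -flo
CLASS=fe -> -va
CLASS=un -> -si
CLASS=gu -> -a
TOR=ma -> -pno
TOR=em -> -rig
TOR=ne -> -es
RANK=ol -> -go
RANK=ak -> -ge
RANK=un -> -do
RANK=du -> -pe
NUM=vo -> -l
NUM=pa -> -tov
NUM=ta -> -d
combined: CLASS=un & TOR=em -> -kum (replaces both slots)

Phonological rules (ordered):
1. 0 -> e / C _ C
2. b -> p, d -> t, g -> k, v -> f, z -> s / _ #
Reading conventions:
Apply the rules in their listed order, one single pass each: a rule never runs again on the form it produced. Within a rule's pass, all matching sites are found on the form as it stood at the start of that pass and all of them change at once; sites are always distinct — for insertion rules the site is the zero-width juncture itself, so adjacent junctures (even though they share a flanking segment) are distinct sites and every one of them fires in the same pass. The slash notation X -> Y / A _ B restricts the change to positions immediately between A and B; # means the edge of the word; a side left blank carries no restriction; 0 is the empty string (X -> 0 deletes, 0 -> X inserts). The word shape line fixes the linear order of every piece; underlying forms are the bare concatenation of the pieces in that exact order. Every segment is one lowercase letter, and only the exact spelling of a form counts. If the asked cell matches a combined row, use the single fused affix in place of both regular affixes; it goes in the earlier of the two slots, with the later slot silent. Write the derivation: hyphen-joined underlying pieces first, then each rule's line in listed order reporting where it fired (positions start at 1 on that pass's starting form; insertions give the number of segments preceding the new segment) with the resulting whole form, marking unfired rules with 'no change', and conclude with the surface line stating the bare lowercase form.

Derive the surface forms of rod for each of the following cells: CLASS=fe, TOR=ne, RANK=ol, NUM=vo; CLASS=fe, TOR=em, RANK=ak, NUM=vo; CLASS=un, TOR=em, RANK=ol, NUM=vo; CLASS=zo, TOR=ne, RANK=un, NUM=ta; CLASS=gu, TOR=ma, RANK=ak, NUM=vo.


cell CLASS=fe, TOR=ne, RANK=ol, NUM=vo:
underlying: rod-l-go-va-es
1. 0 -> e / C _ C: inserts after position(s) 3, 4: rodelegovaes
2. b -> p, d -> t, g -> k, v -> f, z -> s / _ #: no change
surface: rodelegovaes

cell CLASS=fe, TOR=em, RANK=ak, NUM=vo:
underlying: rod-l-ge-va-rig
1. 0 -> e / C _ C: inserts after position(s) 3, 4: rodelegevarig
2. b -> p, d -> t, g -> k, v -> f, z -> s / _ #: fires at position(s) 13: rodelegevarik
surface: rodelegevarik

cell CLASS=un, TOR=em, RANK=ol, NUM=vo:
underlying: rod-l-go-kum
1. 0 -> e / C _ C: inserts after position(s) 3, 4: rodelegokum
2. b -> p, d -> t, g -> k, v -> f, z -> s / _ #: no change
surface: rodelegokum

cell CLASS=zo, TOR=ne, RANK=un, NUM=ta:
underlying: rod-d-do-flo-es
1. 0 -> e / C _ C: inserts after position(s) 3, 4, 7: rodededofeloes
2. b -> p, d -> t, g -> k, v -> f, z -> s / _ #: no change
surface: rodededofeloes

cell CLASS=gu, TOR=ma, RANK=ak, NUM=vo:
underlying: rod-l-ge-a-pno
1. 0 -> e / C _ C: inserts after position(s) 3, 4, 8: rodelegeapeno
2. b -> p, d -> t, g -> k, v -> f, z -> s / _ #: no change
surface: rodelegeapeno


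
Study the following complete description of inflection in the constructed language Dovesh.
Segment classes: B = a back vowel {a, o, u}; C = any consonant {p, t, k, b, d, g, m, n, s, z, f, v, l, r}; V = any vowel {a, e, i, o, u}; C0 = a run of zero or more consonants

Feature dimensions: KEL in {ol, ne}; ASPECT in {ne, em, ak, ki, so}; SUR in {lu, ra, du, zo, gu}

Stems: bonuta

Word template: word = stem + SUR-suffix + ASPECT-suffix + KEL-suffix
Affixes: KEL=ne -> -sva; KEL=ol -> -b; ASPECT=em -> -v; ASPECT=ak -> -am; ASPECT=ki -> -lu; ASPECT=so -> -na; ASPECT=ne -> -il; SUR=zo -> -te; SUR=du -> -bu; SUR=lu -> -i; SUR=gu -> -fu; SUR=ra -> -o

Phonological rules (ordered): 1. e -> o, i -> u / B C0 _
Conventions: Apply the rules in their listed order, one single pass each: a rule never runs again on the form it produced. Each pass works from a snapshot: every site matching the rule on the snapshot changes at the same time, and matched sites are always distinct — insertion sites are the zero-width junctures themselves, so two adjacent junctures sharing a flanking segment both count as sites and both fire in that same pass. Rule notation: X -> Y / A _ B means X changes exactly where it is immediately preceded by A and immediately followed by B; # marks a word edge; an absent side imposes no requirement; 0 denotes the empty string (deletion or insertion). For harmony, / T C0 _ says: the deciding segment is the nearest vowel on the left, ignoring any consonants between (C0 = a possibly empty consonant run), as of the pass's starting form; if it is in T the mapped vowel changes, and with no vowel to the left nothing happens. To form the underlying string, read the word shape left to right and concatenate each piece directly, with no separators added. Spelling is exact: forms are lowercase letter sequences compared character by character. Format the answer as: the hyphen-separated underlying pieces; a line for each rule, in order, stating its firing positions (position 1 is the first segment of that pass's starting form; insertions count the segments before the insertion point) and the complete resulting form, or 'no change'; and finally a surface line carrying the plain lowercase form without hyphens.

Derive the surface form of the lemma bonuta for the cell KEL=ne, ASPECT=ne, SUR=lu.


underlying: bonuta-i-il-sva
1. e -> o, i -> u / B C0 _: fires at position(s) 7: bonutauilsva
surface: bonutauilsva


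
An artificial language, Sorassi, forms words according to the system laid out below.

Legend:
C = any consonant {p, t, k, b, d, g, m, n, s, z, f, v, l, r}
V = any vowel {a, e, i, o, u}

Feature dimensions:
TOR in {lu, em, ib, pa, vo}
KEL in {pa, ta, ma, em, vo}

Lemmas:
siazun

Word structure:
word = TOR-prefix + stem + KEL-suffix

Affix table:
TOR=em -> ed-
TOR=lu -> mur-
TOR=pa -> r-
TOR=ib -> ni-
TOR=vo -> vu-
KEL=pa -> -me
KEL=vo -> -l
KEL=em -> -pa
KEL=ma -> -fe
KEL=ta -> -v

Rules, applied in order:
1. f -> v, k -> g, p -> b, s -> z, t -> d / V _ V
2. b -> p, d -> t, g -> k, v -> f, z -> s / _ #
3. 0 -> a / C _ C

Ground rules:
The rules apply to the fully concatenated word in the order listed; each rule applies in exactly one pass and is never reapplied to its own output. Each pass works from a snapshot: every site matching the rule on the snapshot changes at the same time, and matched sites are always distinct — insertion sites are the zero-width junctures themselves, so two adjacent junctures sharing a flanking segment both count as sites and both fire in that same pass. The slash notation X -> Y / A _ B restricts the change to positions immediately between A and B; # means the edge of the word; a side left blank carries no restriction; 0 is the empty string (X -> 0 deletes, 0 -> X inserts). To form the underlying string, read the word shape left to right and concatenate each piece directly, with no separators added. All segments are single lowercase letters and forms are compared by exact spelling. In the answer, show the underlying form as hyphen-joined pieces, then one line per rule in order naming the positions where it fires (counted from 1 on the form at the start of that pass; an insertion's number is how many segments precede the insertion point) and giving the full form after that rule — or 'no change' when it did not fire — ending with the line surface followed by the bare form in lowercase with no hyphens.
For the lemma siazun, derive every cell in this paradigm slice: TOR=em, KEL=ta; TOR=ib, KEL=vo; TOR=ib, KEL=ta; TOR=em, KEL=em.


cell TOR=em, KEL=ta:
underlying: ed-siazun-v
1. f -> v, k -> g, p -> b, s -> z, t -> d / V _ V: no change
2. b -> p, d -> t, g -> k, v -> f, z -> s / _ #: fires at position(s) 9: edsiazunf
3. 0 -> a / C _ C: inserts after position(s) 2, 8: edasiazunaf
surface: edasiazunaf

cell TOR=ib, KEL=vo:
underlying: ni-siazun-l
1. f -> v, k -> g, p -> b, s -> z, t -> d / V _ V: fires at position(s) 3: niziazunl
2. b -> p, d -> t, g -> k, v -> f, z -> s / _ #: no change
3. 0 -> a / C _ C: inserts after position(s) 8: niziazunal
surface: niziazunal

cell TOR=ib, KEL=ta:
underlying: ni-siazun-v
1. f -> v, k -> g, p -> b, s -> z, t -> d / V _ V: fires at position(s) 3: niziazunv
2. b -> p, d -> t, g -> k, v -> f, z -> s / _ #: fires at position(s) 9: niziazunf
3. 0 -> a / C _ C: inserts after position(s) 8: niziazunaf
surface: niziazunaf

cell TOR=em, KEL=em:
underlying: ed-siazun-pa
1. f -> v, k -> g, p -> b, s -> z, t -> d / V _ V: no change
2. b -> p, d -> t, g -> k, v -> f, z -> s / _ #: no change
3. 0 -> a / C _ C: inserts after position(s) 2, 8: edasiazunapa
surface: edasiazunapa


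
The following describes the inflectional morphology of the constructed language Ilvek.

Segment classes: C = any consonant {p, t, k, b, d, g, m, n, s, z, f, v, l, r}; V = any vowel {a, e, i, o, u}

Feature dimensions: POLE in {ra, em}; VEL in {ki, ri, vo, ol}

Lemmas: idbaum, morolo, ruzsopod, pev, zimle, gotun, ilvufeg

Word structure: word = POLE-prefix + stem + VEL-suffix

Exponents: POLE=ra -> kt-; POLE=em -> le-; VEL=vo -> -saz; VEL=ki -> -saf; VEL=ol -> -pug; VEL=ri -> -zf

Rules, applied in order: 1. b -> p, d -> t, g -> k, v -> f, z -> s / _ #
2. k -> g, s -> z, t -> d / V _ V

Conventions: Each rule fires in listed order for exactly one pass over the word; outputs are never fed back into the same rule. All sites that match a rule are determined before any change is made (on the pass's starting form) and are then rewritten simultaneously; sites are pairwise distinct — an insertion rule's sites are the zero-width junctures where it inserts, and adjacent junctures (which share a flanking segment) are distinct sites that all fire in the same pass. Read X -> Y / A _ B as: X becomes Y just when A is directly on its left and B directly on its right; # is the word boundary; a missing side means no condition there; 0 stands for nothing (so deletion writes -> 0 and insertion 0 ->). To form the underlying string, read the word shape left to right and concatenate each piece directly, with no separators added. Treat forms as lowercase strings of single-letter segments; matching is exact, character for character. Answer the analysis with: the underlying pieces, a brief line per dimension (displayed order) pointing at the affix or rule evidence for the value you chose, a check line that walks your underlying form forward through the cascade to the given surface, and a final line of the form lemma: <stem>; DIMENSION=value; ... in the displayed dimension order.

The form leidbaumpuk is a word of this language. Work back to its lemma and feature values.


underlying: le-idbaum-pug
POLE=em - signalled by the affix le-
VEL=ol - signalled by the affix -pug
check: leidbaumpug -> leidbaumpuk -> leidbaumpuk
lemma: idbaum; POLE=em; VEL=ol


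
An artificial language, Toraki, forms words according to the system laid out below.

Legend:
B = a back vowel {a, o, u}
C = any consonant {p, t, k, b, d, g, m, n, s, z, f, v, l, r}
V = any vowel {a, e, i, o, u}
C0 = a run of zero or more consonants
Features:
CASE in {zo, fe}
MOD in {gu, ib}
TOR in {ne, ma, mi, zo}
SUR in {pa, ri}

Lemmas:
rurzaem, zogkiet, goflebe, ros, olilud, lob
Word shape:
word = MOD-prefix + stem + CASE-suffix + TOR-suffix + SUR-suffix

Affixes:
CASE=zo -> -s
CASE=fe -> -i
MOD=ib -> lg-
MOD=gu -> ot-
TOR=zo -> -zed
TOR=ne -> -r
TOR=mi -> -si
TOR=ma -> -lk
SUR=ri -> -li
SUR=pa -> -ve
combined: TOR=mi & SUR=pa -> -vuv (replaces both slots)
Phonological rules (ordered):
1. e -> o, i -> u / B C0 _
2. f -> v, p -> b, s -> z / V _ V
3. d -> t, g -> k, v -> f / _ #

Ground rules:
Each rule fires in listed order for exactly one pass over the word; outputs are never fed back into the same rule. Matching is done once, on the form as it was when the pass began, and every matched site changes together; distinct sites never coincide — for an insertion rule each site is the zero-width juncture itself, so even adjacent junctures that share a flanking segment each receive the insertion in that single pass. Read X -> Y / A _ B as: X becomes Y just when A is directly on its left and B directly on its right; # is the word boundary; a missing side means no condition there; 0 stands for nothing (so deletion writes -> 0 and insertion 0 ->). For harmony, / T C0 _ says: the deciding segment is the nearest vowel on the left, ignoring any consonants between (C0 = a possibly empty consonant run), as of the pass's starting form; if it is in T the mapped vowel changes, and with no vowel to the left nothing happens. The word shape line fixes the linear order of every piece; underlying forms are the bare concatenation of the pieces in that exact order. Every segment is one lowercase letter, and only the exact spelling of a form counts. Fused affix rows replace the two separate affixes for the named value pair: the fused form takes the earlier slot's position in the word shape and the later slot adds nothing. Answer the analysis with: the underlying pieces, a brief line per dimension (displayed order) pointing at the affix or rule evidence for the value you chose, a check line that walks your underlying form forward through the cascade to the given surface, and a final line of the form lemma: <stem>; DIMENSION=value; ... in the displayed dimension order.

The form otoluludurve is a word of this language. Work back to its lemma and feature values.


underlying: ot-olilud-i-r-ve
CASE=fe - signalled by the affix -i
MOD=gu - signalled by the affix ot-
TOR=ne - signalled by the affix -r
SUR=pa - signalled by the affix -ve
check: otoliludirve -> otoluludurve -> otoluludurve -> otoluludurve
lemma: olilud; CASE=fe; MOD=gu; TOR=ne; SUR=pa


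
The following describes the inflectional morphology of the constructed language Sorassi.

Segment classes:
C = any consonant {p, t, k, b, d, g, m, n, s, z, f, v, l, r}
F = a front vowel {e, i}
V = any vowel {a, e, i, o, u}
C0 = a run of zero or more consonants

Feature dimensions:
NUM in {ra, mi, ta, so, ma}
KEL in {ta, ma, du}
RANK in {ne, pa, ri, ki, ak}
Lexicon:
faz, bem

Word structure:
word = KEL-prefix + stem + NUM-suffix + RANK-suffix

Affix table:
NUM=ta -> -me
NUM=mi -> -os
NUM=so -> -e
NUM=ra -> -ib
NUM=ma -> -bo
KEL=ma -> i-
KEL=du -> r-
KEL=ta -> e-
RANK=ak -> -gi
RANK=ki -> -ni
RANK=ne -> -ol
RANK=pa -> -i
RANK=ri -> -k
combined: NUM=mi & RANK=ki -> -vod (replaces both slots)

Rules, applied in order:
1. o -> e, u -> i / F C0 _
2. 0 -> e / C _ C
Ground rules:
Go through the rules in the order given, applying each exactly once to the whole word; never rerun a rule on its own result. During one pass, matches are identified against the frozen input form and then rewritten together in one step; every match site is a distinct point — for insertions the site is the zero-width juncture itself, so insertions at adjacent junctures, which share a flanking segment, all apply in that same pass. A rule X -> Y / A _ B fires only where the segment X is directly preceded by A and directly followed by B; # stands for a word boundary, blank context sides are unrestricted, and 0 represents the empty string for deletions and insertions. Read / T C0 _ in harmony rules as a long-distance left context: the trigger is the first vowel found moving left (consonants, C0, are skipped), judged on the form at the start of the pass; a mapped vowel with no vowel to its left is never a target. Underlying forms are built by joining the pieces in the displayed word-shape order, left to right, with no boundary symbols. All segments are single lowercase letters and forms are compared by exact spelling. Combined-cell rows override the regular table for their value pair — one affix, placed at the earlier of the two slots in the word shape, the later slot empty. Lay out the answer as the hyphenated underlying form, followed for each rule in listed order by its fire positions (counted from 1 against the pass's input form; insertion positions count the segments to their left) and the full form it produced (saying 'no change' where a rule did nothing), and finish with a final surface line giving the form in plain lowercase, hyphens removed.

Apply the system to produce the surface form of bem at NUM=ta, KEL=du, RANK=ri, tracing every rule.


underlying: r-bem-me-k
1. o -> e, u -> i / F C0 _: no change
2. 0 -> e / C _ C: inserts after position(s) 1, 4: rebememek
surface: rebememek


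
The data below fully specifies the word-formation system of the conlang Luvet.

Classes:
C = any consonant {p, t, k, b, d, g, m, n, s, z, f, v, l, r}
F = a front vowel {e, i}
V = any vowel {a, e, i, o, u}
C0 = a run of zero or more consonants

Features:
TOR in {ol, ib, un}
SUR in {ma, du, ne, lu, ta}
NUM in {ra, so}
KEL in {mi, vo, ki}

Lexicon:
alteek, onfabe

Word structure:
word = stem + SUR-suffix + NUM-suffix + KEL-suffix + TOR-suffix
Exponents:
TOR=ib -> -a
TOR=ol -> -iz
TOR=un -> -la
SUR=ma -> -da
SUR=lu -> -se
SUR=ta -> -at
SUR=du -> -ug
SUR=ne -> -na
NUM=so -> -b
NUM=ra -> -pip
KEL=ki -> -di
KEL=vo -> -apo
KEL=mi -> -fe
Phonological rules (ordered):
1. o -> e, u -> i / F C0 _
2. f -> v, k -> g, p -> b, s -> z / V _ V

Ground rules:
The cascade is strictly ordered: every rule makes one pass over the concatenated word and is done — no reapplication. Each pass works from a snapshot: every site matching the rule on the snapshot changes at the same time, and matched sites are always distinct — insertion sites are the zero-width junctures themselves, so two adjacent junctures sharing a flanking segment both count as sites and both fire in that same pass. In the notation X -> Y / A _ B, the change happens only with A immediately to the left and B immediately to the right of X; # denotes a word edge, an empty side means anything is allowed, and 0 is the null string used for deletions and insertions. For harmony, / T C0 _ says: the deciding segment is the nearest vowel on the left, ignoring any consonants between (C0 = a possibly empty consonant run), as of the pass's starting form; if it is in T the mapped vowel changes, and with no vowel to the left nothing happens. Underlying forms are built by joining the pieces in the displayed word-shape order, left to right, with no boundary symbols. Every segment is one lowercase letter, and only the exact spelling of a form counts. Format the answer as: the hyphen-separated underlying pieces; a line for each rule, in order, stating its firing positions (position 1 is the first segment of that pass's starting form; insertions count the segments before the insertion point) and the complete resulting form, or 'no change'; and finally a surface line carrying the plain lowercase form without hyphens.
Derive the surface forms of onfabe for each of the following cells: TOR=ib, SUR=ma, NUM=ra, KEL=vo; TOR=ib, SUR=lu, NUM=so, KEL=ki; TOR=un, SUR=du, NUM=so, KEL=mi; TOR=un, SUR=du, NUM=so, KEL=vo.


cell TOR=ib, SUR=ma, NUM=ra, KEL=vo:
underlying: onfabe-da-pip-apo-a
1. o -> e, u -> i / F C0 _: no change
2. f -> v, k -> g, p -> b, s -> z / V _ V: fires at position(s) 9, 11, 13: onfabedabibaboa
surface: onfabedabibaboa

cell TOR=ib, SUR=lu, NUM=so, KEL=ki:
underlying: onfabe-se-b-di-a
1. o -> e, u -> i / F C0 _: no change
2. f -> v, k -> g, p -> b, s -> z / V _ V: fires at position(s) 7: onfabezebdia
surface: onfabezebdia

cell TOR=un, SUR=du, NUM=so, KEL=mi:
underlying: onfabe-ug-b-fe-la
1. o -> e, u -> i / F C0 _: fires at position(s) 7: onfabeigbfela
2. f -> v, k -> g, p -> b, s -> z / V _ V: no change
surface: onfabeigbfela

cell TOR=un, SUR=du, NUM=so, KEL=vo:
underlying: onfabe-ug-b-apo-la
1. o -> e, u -> i / F C0 _: fires at position(s) 7: onfabeigbapola
2. f -> v, k -> g, p -> b, s -> z / V _ V: fires at position(s) 11: onfabeigbabola
surface: onfabeigbabola


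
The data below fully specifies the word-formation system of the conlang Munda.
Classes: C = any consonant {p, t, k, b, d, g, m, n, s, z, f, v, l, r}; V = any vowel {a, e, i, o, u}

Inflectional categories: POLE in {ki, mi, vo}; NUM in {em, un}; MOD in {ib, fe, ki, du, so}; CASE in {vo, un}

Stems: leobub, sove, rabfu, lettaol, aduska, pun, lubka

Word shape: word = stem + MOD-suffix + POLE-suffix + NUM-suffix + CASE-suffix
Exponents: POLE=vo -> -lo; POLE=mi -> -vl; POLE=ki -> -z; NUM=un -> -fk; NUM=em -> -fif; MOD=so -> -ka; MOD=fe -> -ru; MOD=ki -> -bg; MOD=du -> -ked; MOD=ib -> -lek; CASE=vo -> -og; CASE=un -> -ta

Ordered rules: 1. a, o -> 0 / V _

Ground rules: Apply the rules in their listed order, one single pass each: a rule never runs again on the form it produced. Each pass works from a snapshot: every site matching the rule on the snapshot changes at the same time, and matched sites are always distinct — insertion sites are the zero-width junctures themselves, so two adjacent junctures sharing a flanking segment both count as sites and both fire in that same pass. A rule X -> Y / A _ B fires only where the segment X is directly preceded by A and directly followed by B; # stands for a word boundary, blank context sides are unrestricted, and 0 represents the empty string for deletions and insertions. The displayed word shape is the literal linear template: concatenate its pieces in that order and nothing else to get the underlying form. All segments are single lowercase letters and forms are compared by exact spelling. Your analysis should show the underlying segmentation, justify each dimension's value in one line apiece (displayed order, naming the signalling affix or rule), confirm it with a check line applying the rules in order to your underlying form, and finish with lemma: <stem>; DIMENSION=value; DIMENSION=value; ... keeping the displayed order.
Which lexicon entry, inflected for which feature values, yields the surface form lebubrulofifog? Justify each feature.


underlying: leobub-ru-lo-fif-og
POLE=vo - signalled by the affix -lo
NUM=em - signalled by the affix -fif
MOD=fe - signalled by the affix -ru
CASE=vo - signalled by the affix -og
check: leobubrulofifog -> lebubrulofifog
lemma: leobub; POLE=vo; NUM=em; MOD=fe; CASE=vo


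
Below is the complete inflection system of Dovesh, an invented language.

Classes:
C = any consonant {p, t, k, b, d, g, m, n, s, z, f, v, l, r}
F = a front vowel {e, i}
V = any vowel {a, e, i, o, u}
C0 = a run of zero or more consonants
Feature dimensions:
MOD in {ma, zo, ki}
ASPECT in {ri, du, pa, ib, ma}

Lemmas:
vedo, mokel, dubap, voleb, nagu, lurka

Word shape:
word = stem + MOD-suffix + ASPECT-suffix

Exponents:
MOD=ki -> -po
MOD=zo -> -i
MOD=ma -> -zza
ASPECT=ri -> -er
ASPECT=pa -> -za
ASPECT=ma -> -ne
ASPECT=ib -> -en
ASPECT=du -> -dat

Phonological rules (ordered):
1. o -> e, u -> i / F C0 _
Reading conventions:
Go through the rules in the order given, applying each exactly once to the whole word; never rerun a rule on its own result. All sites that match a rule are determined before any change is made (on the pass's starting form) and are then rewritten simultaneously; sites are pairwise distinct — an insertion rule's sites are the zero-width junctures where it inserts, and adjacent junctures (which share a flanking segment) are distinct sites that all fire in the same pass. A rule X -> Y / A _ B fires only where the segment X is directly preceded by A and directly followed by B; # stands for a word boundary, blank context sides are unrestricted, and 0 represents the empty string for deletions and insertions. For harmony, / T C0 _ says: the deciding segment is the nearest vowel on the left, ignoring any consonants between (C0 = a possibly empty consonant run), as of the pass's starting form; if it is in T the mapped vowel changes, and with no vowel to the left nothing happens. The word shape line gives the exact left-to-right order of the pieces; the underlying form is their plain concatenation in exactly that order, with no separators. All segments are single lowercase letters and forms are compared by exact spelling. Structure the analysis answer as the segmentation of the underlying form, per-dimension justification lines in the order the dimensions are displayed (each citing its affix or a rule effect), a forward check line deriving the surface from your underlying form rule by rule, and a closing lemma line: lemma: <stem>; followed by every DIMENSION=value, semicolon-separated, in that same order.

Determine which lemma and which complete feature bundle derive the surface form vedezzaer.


underlying: vedo-zza-er
MOD=ma - signalled by the affix -zza
ASPECT=ri - signalled by the affix -er
check: vedozzaer -> vedezzaer
lemma: vedo; MOD=ma; ASPECT=ri


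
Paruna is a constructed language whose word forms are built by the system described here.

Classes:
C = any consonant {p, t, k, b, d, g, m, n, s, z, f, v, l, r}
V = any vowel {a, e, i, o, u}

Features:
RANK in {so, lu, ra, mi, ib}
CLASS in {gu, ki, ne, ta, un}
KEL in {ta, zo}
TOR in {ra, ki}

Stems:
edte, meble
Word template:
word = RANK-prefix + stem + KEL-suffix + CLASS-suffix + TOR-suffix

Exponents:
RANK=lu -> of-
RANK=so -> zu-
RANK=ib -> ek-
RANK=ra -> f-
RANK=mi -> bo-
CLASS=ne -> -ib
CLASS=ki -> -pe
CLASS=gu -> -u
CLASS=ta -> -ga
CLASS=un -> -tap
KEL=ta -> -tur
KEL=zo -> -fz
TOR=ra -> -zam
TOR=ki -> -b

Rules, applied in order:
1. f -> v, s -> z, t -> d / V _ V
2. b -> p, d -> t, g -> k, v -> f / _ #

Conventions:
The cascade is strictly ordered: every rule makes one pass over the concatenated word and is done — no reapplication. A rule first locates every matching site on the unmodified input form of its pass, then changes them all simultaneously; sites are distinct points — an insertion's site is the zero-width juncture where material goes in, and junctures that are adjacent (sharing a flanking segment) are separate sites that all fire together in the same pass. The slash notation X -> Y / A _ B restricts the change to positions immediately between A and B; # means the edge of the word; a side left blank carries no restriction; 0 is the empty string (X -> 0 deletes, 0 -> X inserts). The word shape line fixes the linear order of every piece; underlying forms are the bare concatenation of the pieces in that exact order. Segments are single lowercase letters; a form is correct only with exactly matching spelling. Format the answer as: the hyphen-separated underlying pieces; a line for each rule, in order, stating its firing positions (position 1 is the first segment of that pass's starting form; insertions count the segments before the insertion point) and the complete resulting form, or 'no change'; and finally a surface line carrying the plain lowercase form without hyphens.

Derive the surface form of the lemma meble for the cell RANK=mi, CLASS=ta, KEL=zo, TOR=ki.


underlying: bo-meble-fz-ga-b
1. f -> v, s -> z, t -> d / V _ V: no change
2. b -> p, d -> t, g -> k, v -> f / _ #: fires at position(s) 12: bomeblefzgap
surface: bomeblefzgap


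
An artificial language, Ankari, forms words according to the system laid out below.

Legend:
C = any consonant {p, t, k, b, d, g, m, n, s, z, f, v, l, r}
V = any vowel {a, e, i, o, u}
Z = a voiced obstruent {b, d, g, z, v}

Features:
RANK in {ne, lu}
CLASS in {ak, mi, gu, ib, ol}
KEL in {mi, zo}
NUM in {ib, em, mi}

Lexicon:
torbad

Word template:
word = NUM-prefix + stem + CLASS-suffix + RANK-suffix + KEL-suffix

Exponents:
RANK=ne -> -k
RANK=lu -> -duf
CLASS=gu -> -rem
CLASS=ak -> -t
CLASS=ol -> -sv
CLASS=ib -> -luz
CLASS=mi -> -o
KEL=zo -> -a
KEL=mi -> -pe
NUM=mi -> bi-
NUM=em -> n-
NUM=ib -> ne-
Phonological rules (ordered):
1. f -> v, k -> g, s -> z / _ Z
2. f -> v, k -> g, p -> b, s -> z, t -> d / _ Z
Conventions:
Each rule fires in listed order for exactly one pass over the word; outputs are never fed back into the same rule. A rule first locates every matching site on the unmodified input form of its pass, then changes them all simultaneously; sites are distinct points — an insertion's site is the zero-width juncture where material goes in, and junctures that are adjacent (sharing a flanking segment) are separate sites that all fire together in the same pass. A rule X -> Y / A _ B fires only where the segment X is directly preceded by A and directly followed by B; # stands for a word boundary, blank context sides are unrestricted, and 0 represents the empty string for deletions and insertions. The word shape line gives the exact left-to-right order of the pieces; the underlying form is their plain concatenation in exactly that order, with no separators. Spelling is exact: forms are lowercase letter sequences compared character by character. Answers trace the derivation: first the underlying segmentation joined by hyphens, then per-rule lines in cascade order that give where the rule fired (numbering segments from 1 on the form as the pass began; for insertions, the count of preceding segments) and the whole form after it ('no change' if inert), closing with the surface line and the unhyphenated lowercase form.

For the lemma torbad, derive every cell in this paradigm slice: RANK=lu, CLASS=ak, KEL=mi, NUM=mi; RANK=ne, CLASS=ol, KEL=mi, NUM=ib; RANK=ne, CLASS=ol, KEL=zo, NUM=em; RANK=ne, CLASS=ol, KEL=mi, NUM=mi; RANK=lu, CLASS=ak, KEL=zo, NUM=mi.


cell RANK=lu, CLASS=ak, KEL=mi, NUM=mi:
underlying: bi-torbad-t-duf-pe
1. f -> v, k -> g, s -> z / _ Z: no change
2. f -> v, k -> g, p -> b, s -> z, t -> d / _ Z: fires at position(s) 9: bitorbadddufpe
surface: bitorbadddufpe

cell RANK=ne, CLASS=ol, KEL=mi, NUM=ib:
underlying: ne-torbad-sv-k-pe
1. f -> v, k -> g, s -> z / _ Z: fires at position(s) 9: netorbadzvkpe
2. f -> v, k -> g, p -> b, s -> z, t -> d / _ Z: no change
surface: netorbadzvkpe

cell RANK=ne, CLASS=ol, KEL=zo, NUM=em:
underlying: n-torbad-sv-k-a
1. f -> v, k -> g, s -> z / _ Z: fires at position(s) 8: ntorbadzvka
2. f -> v, k -> g, p -> b, s -> z, t -> d / _ Z: no change
surface: ntorbadzvka

cell RANK=ne, CLASS=ol, KEL=mi, NUM=mi:
underlying: bi-torbad-sv-k-pe
1. f -> v, k -> g, s -> z / _ Z: fires at position(s) 9: bitorbadzvkpe
2. f -> v, k -> g, p -> b, s -> z, t -> d / _ Z: no change
surface: bitorbadzvkpe

cell RANK=lu, CLASS=ak, KEL=zo, NUM=mi:
underlying: bi-torbad-t-duf-a
1. f -> v, k -> g, s -> z / _ Z: no change
2. f -> v, k -> g, p -> b, s -> z, t -> d / _ Z: fires at position(s) 9: bitorbadddufa
surface: bitorbadddufa


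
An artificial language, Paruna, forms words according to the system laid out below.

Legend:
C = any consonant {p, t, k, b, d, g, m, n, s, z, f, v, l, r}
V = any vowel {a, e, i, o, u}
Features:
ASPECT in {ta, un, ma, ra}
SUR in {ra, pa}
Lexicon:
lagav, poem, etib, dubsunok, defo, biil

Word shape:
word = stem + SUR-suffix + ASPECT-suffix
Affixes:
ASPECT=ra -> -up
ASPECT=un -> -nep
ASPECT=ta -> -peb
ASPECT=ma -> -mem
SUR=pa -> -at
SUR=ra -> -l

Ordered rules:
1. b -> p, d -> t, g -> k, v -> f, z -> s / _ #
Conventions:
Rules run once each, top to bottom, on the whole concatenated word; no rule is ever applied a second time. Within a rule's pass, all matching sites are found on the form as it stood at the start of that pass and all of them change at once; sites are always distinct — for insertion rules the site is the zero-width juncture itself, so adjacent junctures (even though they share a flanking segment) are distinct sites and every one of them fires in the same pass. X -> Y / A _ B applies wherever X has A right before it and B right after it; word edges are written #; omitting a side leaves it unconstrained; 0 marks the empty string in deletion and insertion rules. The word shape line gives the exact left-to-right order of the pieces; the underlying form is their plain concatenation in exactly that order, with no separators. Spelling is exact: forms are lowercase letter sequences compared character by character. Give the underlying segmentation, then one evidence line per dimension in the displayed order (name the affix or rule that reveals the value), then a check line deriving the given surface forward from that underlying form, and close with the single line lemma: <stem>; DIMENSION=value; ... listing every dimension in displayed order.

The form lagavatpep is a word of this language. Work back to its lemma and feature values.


underlying: lagav-at-peb
ASPECT=ta - signalled by the affix -peb
SUR=pa - signalled by the affix -at
check: lagavatpeb -> lagavatpep
lemma: lagav; ASPECT=ta; SUR=pa
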